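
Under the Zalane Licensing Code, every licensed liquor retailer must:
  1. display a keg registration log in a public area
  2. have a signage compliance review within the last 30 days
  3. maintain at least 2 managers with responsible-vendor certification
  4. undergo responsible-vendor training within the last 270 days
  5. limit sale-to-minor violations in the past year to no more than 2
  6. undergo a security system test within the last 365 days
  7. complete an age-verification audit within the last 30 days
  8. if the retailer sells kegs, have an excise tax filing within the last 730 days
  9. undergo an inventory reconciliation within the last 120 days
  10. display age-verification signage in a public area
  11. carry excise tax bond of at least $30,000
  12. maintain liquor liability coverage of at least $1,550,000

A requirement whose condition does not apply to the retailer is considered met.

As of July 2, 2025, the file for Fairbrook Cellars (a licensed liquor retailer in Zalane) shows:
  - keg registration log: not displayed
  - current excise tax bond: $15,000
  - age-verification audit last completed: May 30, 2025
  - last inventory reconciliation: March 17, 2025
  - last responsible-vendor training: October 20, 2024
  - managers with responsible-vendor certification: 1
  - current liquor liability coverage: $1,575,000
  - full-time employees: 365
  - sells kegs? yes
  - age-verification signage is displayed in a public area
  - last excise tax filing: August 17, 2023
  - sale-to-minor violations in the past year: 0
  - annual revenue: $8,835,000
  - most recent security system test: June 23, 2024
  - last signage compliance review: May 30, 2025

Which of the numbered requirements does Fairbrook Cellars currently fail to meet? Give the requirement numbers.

1. keg registration log absent → not met
2. signage compliance review 33 days ago vs limit 30 → not met
3. managers with responsible-vendor certification 1 < 2 → not met
4. responsible-vendor training 255 days ago vs limit 270 → met
5. sale-to-minor violations in the past year 0 ≤ 2 → met
6. security system test 374 days ago vs limit 365 → not met
7. age-verification audit 33 days ago vs limit 30 → not met
8. condition 'sells kegs' holds; excise tax filing 685 days ago vs limit 730 → met
9. inventory reconciliation 107 days ago vs limit 120 → met
10. age-verification signage present → met
11. excise tax bond $15,000 < $30,000 → not met
12. liquor liability coverage $1,575,000 ≥ $1,550,000 → met
Not met: 1, 2, 3, 6, 7, 11

1, 2, 3, 6, 7, 11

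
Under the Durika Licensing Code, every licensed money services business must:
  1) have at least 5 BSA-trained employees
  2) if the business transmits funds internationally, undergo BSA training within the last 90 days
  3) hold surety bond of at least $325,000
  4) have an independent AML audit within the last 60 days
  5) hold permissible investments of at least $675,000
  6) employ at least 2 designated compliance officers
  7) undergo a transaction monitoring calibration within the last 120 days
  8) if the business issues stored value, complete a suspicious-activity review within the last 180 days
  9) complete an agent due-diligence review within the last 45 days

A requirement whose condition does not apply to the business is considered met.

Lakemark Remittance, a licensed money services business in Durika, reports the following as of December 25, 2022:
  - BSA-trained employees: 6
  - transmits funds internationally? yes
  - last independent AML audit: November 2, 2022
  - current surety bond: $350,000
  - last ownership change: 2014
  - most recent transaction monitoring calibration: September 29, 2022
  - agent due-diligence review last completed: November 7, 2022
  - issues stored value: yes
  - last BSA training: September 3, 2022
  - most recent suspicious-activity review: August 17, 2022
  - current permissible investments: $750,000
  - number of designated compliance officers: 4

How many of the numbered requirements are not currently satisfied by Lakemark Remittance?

2

1. BSA-trained employees 6 ≥ 5 → met
2. condition 'transmits funds internationally' holds; BSA training 113 days ago vs limit 90 → not met
3. surety bond $350,000 ≥ $325,000 → met
4. independent AML audit 53 days ago vs limit 60 → met
5. permissible investments $750,000 ≥ $675,000 → met
6. designated compliance officers 4 ≥ 2 → met
7. transaction monitoring calibration 87 days ago vs limit 120 → met
8. condition 'issues stored value' holds; suspicious-activity review 130 days ago vs limit 180 → met
9. agent due-diligence review 48 days ago vs limit 45 → not met
Not met: 2 of 9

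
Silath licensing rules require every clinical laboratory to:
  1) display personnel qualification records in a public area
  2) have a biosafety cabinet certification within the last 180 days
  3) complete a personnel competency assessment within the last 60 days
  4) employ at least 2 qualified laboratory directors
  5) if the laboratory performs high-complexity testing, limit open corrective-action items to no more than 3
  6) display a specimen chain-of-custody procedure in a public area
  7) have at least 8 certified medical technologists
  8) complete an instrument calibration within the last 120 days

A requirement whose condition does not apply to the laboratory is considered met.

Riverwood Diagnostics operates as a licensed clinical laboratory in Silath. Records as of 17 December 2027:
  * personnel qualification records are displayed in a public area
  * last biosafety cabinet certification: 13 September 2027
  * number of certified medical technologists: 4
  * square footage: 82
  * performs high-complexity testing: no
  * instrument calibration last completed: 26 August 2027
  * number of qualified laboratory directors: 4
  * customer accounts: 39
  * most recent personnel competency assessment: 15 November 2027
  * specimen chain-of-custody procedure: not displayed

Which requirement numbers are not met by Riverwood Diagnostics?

1. personnel qualification records present → met
2. biosafety cabinet certification 95 days ago vs limit 180 → met
3. personnel competency assessment 32 days ago vs limit 60 → met
4. qualified laboratory directors 4 ≥ 2 → met
5. condition 'performs high-complexity testing' does not hold → requirement n/a → met
6. specimen chain-of-custody procedure absent → not met
7. certified medical technologists 4 < 8 → not met
8. instrument calibration 113 days ago vs limit 120 → met
Not met: 6, 7

6, 7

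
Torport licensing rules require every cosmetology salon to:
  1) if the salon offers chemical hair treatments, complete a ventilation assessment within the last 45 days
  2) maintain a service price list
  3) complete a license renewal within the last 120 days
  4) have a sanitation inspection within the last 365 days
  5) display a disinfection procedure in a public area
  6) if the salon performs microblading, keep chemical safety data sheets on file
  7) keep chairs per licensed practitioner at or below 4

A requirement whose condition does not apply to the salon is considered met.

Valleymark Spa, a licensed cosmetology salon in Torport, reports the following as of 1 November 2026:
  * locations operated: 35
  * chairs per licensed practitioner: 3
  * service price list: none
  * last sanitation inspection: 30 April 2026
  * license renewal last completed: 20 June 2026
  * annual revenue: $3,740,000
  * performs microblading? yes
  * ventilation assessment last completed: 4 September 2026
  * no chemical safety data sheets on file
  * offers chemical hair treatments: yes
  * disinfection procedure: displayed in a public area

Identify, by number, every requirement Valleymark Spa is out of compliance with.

1, 2, 3, 6

1. condition 'offers chemical hair treatments' holds; ventilation assessment 58 days ago vs limit 45 → not met
2. service price list absent → not met
3. license renewal 134 days ago vs limit 120 → not met
4. sanitation inspection 185 days ago vs limit 365 → met
5. disinfection procedure present → met
6. condition 'performs microblading' holds; chemical safety data sheets absent → not met
7. chairs per licensed practitioner 3 ≤ 4 → met
Not met: 1, 2, 3, 6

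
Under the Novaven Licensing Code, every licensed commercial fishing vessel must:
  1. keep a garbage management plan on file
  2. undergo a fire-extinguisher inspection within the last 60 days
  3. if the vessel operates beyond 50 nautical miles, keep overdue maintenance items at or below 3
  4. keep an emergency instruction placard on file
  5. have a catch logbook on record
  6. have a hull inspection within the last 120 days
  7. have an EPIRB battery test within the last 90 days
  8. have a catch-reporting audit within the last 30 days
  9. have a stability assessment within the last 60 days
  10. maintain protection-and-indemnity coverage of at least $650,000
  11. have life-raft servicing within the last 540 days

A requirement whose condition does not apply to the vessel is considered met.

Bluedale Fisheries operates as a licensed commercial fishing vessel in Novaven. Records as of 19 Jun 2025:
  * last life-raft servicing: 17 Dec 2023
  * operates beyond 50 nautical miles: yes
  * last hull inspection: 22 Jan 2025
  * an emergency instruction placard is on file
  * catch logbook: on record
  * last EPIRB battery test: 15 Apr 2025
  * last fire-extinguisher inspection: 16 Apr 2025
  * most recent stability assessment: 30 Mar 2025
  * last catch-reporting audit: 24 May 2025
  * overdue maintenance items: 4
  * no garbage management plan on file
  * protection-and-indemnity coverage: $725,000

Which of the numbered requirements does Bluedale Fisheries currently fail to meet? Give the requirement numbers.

1. garbage management plan absent → not met
2. fire-extinguisher inspection 64 days ago vs limit 60 → not met
3. condition 'operates beyond 50 nautical miles' holds; overdue maintenance items 4 > 3 → not met
4. emergency instruction placard present → met
5. catch logbook present → met
6. hull inspection 148 days ago vs limit 120 → not met
7. EPIRB battery test 65 days ago vs limit 90 → met
8. catch-reporting audit 26 days ago vs limit 30 → met
9. stability assessment 81 days ago vs limit 60 → not met
10. protection-and-indemnity coverage $725,000 ≥ $650,000 → met
11. life-raft servicing 550 days ago vs limit 540 → not met
Not met: 1, 2, 3, 6, 9, 11

1, 2, 3, 6, 9, 11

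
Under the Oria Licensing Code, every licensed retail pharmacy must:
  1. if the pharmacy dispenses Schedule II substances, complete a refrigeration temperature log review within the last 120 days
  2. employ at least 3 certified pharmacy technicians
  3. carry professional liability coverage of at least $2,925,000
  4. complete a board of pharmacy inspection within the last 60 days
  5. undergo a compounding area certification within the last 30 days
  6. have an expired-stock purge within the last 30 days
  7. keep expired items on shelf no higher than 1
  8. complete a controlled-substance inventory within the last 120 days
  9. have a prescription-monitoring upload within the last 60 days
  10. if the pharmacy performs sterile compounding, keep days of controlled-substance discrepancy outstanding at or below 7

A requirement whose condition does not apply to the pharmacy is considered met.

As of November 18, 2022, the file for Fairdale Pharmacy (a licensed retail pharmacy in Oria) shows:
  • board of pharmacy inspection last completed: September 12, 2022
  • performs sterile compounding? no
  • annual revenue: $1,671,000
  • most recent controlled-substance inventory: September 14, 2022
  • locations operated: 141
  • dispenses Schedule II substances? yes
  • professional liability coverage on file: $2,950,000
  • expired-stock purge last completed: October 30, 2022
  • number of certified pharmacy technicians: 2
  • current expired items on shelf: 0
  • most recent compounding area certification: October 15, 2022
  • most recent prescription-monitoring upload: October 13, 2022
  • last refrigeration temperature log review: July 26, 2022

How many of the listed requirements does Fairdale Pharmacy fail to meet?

3

1. condition 'dispenses Schedule II substances' holds; refrigeration temperature log review 115 days ago vs limit 120 → met
2. certified pharmacy technicians 2 < 3 → not met
3. professional liability coverage $2,950,000 ≥ $2,925,000 → met
4. board of pharmacy inspection 67 days ago vs limit 60 → not met
5. compounding area certification 34 days ago vs limit 30 → not met
6. expired-stock purge 19 days ago vs limit 30 → met
7. expired items on shelf 0 ≤ 1 → met
8. controlled-substance inventory 65 days ago vs limit 120 → met
9. prescription-monitoring upload 36 days ago vs limit 60 → met
10. condition 'performs sterile compounding' does not hold → requirement n/a → met
Not met: 3 of 10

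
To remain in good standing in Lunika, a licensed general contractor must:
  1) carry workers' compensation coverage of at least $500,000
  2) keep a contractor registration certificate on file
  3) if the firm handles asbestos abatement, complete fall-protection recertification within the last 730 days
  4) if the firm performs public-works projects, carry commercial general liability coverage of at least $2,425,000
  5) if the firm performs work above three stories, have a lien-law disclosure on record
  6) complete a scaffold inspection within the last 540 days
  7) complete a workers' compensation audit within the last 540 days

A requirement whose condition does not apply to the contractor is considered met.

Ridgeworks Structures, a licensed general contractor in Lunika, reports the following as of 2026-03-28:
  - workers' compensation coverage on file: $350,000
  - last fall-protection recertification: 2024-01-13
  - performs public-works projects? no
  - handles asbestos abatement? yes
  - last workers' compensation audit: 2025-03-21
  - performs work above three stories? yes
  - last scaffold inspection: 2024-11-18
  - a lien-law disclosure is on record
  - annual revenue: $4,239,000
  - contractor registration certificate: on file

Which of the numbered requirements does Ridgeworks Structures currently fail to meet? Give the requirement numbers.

1. workers' compensation coverage $350,000 < $500,000 → not met
2. contractor registration certificate present → met
3. condition 'handles asbestos abatement' holds; fall-protection recertification 805 days ago vs limit 730 → not met
4. condition 'performs public-works projects' does not hold → requirement n/a → met
5. condition 'performs work above three stories' holds; lien-law disclosure present → met
6. scaffold inspection 495 days ago vs limit 540 → met
7. workers' compensation audit 372 days ago vs limit 540 → met
Not met: 1, 3

1, 3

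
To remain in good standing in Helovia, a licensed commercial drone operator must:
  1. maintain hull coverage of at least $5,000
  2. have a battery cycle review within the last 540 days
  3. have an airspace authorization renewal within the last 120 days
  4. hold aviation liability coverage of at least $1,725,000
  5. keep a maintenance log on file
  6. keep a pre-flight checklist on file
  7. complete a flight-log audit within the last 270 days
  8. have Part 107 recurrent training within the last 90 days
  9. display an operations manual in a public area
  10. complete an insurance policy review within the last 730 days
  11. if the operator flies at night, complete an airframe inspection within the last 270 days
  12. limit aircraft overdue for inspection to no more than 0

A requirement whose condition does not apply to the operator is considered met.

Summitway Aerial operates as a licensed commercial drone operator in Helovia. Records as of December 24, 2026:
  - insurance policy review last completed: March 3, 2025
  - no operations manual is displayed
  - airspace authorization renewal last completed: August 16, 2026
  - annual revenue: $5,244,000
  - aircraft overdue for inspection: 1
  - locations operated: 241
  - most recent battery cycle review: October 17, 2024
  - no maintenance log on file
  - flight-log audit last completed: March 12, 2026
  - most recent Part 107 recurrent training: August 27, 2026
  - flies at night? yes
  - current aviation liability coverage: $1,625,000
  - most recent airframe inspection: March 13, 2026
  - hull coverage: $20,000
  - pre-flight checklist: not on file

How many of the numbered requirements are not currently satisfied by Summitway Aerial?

10

1. hull coverage $20,000 ≥ $5,000 → met
2. battery cycle review 798 days ago vs limit 540 → not met
3. airspace authorization renewal 130 days ago vs limit 120 → not met
4. aviation liability coverage $1,625,000 < $1,725,000 → not met
5. maintenance log absent → not met
6. pre-flight checklist absent → not met
7. flight-log audit 287 days ago vs limit 270 → not met
8. Part 107 recurrent training 119 days ago vs limit 90 → not met
9. operations manual absent → not met
10. insurance policy review 661 days ago vs limit 730 → met
11. condition 'flies at night' holds; airframe inspection 286 days ago vs limit 270 → not met
12. aircraft overdue for inspection 1 > 0 → not met
Not met: 10 of 12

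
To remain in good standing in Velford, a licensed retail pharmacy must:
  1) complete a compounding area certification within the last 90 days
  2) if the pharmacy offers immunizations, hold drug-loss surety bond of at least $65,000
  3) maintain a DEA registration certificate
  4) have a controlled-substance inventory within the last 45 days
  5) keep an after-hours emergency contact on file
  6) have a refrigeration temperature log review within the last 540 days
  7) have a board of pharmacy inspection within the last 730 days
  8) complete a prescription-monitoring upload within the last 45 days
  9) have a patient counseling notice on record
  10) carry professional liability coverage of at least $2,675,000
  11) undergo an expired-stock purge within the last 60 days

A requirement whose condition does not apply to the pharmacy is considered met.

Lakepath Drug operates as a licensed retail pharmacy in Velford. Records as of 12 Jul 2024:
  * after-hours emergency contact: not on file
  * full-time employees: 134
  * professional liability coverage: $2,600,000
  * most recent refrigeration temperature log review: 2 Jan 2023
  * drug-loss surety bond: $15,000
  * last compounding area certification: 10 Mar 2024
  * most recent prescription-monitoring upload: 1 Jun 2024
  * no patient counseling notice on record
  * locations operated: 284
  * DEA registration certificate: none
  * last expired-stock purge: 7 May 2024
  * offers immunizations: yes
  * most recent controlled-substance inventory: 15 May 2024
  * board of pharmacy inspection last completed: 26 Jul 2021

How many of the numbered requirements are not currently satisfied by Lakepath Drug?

10

1. compounding area certification 124 days ago vs limit 90 → not met
2. condition 'offers immunizations' holds; drug-loss surety bond $15,000 < $65,000 → not met
3. DEA registration certificate absent → not met
4. controlled-substance inventory 58 days ago vs limit 45 → not met
5. after-hours emergency contact absent → not met
6. refrigeration temperature log review 557 days ago vs limit 540 → not met
7. board of pharmacy inspection 1082 days ago vs limit 730 → not met
8. prescription-monitoring upload 41 days ago vs limit 45 → met
9. patient counseling notice absent → not met
10. professional liability coverage $2,600,000 < $2,675,000 → not met
11. expired-stock purge 66 days ago vs limit 60 → not met
Not met: 10 of 11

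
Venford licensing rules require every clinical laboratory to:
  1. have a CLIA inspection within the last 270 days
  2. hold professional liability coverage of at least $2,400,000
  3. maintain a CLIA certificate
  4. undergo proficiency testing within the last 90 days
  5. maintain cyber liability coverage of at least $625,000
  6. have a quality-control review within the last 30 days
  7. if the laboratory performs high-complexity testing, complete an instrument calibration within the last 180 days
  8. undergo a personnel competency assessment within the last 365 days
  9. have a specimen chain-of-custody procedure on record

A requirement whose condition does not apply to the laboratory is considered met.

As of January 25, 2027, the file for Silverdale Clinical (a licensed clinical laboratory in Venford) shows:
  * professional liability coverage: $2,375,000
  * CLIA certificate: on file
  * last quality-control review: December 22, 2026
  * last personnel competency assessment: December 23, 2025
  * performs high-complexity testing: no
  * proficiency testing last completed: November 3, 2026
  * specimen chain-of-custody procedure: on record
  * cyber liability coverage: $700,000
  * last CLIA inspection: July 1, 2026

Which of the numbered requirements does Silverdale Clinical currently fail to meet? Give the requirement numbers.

2, 6, 8

1. CLIA inspection 208 days ago vs limit 270 → met
2. professional liability coverage $2,375,000 < $2,400,000 → not met
3. CLIA certificate present → met
4. proficiency testing 83 days ago vs limit 90 → met
5. cyber liability coverage $700,000 ≥ $625,000 → met
6. quality-control review 34 days ago vs limit 30 → not met
7. condition 'performs high-complexity testing' does not hold → requirement n/a → met
8. personnel competency assessment 398 days ago vs limit 365 → not met
9. specimen chain-of-custody procedure present → met
Not met: 2, 6, 8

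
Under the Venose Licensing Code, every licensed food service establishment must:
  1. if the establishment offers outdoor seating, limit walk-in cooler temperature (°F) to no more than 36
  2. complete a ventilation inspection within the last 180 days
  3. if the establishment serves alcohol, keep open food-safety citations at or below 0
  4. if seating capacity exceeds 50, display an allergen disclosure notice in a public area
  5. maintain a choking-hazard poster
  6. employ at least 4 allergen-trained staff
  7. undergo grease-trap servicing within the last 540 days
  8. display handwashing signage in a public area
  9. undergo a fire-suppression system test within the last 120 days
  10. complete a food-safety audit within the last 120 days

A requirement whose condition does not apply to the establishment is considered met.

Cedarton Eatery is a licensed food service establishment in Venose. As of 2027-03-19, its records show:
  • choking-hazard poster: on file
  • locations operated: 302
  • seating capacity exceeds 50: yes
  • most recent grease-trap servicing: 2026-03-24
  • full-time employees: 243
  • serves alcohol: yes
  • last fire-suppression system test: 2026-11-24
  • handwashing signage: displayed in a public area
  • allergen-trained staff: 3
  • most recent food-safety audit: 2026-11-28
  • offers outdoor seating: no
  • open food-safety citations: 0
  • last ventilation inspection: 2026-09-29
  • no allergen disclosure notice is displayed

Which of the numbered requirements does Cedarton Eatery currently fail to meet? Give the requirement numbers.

4, 6

1. condition 'offers outdoor seating' does not hold → requirement n/a → met
2. ventilation inspection 171 days ago vs limit 180 → met
3. condition 'serves alcohol' holds; open food-safety citations 0 ≤ 0 → met
4. condition 'seating capacity exceeds 50' holds; allergen disclosure notice absent → not met
5. choking-hazard poster present → met
6. allergen-trained staff 3 < 4 → not met
7. grease-trap servicing 360 days ago vs limit 540 → met
8. handwashing signage present → met
9. fire-suppression system test 115 days ago vs limit 120 → met
10. food-safety audit 111 days ago vs limit 120 → met
Not met: 4, 6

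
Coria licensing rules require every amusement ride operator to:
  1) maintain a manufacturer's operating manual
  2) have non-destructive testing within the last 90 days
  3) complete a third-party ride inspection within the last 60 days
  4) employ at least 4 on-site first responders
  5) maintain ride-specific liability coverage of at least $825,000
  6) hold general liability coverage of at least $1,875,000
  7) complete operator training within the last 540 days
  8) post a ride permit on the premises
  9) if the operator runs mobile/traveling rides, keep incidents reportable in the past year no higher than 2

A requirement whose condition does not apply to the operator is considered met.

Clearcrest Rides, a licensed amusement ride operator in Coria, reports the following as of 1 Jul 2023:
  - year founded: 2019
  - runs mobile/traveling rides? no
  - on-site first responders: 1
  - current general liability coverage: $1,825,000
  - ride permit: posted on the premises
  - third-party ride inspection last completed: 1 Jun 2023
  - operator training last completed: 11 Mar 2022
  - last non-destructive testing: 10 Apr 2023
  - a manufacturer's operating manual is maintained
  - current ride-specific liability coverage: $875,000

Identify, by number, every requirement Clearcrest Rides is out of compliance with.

1. manufacturer's operating manual present → met
2. non-destructive testing 82 days ago vs limit 90 → met
3. third-party ride inspection 30 days ago vs limit 60 → met
4. on-site first responders 1 < 4 → not met
5. ride-specific liability coverage $875,000 ≥ $825,000 → met
6. general liability coverage $1,825,000 < $1,875,000 → not met
7. operator training 477 days ago vs limit 540 → met
8. ride permit present → met
9. condition 'runs mobile/traveling rides' does not hold → requirement n/a → met
Not met: 4, 6

4, 6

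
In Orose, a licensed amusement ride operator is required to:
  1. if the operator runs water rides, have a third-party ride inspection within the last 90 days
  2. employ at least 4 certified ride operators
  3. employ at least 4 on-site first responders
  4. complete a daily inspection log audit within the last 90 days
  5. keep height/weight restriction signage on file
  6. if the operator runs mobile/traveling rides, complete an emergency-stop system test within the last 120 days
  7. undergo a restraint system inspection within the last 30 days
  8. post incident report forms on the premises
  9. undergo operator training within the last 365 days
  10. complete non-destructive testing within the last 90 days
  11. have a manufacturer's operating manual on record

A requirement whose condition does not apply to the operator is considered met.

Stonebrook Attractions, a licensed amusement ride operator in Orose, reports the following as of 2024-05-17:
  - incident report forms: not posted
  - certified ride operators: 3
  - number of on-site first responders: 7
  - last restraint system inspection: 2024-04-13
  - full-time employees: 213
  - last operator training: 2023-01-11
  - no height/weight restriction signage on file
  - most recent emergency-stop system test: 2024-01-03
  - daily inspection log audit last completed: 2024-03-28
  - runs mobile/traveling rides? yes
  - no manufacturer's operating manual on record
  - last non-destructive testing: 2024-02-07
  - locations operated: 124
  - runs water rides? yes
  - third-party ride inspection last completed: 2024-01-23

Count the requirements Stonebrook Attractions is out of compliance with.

1. condition 'runs water rides' holds; third-party ride inspection 115 days ago vs limit 90 → not met
2. certified ride operators 3 < 4 → not met
3. on-site first responders 7 ≥ 4 → met
4. daily inspection log audit 50 days ago vs limit 90 → met
5. height/weight restriction signage absent → not met
6. condition 'runs mobile/traveling rides' holds; emergency-stop system test 135 days ago vs limit 120 → not met
7. restraint system inspection 34 days ago vs limit 30 → not met
8. incident report forms absent → not met
9. operator training 492 days ago vs limit 365 → not met
10. non-destructive testing 100 days ago vs limit 90 → not met
11. manufacturer's operating manual absent → not met
Not met: 9 of 11

9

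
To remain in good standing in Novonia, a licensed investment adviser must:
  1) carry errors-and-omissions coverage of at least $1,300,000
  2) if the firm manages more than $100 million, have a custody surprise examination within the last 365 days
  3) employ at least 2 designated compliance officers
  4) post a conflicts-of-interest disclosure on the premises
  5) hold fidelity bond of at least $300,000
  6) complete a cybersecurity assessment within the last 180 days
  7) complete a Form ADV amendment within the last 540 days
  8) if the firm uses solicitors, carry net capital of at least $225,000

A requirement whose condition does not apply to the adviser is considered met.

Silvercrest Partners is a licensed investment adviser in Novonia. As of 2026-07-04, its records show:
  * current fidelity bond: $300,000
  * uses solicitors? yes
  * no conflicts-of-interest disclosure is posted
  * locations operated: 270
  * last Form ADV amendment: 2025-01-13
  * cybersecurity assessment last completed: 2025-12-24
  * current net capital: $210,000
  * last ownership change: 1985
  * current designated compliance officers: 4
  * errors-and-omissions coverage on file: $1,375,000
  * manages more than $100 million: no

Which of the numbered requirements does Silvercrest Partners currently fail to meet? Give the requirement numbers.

1. errors-and-omissions coverage $1,375,000 ≥ $1,300,000 → met
2. condition 'manages more than $100 million' does not hold → requirement n/a → met
3. designated compliance officers 4 ≥ 2 → met
4. conflicts-of-interest disclosure absent → not met
5. fidelity bond $300,000 ≥ $300,000 → met
6. cybersecurity assessment 192 days ago vs limit 180 → not met
7. Form ADV amendment 537 days ago vs limit 540 → met
8. condition 'uses solicitors' holds; net capital $210,000 < $225,000 → not met
Not met: 4, 6, 8

4, 6, 8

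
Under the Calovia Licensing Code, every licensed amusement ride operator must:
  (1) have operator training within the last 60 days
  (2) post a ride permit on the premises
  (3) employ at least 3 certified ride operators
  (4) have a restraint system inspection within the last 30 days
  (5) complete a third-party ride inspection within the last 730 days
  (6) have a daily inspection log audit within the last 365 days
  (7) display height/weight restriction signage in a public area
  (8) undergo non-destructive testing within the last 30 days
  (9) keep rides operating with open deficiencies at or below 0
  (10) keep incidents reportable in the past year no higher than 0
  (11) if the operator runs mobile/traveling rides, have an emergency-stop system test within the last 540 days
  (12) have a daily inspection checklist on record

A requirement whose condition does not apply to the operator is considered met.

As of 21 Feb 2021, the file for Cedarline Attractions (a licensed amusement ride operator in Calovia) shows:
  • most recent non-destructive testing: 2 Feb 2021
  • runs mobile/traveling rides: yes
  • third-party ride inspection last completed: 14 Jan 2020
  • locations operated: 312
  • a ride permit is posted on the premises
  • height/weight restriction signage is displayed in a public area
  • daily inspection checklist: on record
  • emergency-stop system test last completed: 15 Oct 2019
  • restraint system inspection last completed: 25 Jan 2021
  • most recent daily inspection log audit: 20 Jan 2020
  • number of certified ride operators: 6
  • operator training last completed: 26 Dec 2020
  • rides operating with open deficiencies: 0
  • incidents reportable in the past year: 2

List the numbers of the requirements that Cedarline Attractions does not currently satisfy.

1. operator training 57 days ago vs limit 60 → met
2. ride permit present → met
3. certified ride operators 6 ≥ 3 → met
4. restraint system inspection 27 days ago vs limit 30 → met
5. third-party ride inspection 404 days ago vs limit 730 → met
6. daily inspection log audit 398 days ago vs limit 365 → not met
7. height/weight restriction signage present → met
8. non-destructive testing 19 days ago vs limit 30 → met
9. rides operating with open deficiencies 0 ≤ 0 → met
10. incidents reportable in the past year 2 > 0 → not met
11. condition 'runs mobile/traveling rides' holds; emergency-stop system test 495 days ago vs limit 540 → met
12. daily inspection checklist present → met
Not met: 6, 10

6, 10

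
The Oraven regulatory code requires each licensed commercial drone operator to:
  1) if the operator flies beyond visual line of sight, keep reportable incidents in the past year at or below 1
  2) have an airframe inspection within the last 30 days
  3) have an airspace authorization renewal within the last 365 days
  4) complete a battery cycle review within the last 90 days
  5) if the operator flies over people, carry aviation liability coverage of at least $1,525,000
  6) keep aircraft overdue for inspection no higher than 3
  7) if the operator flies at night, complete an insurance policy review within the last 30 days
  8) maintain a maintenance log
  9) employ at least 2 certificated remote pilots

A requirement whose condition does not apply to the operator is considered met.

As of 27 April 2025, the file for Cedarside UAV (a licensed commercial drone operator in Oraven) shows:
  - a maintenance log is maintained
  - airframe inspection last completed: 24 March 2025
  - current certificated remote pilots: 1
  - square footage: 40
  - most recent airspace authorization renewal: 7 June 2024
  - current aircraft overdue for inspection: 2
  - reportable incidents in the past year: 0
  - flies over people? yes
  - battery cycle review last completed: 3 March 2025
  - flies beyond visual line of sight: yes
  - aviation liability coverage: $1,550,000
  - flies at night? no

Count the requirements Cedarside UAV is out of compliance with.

1. condition 'flies beyond visual line of sight' holds; reportable incidents in the past year 0 ≤ 1 → met
2. airframe inspection 34 days ago vs limit 30 → not met
3. airspace authorization renewal 324 days ago vs limit 365 → met
4. battery cycle review 55 days ago vs limit 90 → met
5. condition 'flies over people' holds; aviation liability coverage $1,550,000 ≥ $1,525,000 → met
6. aircraft overdue for inspection 2 ≤ 3 → met
7. condition 'flies at night' does not hold → requirement n/a → met
8. maintenance log present → met
9. certificated remote pilots 1 < 2 → not met
Not met: 2 of 9

2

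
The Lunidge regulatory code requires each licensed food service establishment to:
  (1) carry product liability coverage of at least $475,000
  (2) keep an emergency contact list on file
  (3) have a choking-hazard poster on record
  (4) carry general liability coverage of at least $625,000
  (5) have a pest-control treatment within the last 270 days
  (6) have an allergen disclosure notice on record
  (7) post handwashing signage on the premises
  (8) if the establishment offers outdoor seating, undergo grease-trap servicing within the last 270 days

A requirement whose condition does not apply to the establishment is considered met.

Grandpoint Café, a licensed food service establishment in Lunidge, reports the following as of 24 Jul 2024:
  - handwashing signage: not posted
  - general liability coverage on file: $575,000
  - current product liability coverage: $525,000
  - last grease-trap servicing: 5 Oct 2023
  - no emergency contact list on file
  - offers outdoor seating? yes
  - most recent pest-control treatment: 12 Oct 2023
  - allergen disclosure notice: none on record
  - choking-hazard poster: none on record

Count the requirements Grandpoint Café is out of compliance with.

1. product liability coverage $525,000 ≥ $475,000 → met
2. emergency contact list absent → not met
3. choking-hazard poster absent → not met
4. general liability coverage $575,000 < $625,000 → not met
5. pest-control treatment 286 days ago vs limit 270 → not met
6. allergen disclosure notice absent → not met
7. handwashing signage absent → not met
8. condition 'offers outdoor seating' holds; grease-trap servicing 293 days ago vs limit 270 → not met
Not met: 7 of 8

7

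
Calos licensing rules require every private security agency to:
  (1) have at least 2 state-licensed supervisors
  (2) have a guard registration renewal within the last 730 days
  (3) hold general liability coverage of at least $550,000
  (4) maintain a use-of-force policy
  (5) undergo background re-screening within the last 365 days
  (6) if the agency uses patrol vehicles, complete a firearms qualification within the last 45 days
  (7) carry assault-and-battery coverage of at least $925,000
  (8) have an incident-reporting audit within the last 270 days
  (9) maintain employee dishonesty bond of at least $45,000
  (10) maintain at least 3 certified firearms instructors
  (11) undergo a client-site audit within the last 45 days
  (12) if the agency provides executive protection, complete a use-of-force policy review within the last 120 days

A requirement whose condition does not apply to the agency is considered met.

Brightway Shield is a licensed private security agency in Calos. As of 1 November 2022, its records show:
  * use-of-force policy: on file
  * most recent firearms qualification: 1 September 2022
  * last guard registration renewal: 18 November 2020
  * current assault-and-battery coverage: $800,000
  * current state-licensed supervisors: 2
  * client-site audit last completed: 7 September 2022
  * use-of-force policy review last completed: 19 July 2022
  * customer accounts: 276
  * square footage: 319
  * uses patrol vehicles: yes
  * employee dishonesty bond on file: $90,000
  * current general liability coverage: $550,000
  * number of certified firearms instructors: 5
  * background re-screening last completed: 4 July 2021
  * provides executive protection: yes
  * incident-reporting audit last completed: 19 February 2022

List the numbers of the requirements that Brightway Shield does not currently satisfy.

5, 6, 7, 11

1. state-licensed supervisors 2 ≥ 2 → met
2. guard registration renewal 713 days ago vs limit 730 → met
3. general liability coverage $550,000 ≥ $550,000 → met
4. use-of-force policy present → met
5. background re-screening 485 days ago vs limit 365 → not met
6. condition 'uses patrol vehicles' holds; firearms qualification 61 days ago vs limit 45 → not met
7. assault-and-battery coverage $800,000 < $925,000 → not met
8. incident-reporting audit 255 days ago vs limit 270 → met
9. employee dishonesty bond $90,000 ≥ $45,000 → met
10. certified firearms instructors 5 ≥ 3 → met
11. client-site audit 55 days ago vs limit 45 → not met
12. condition 'provides executive protection' holds; use-of-force policy review 105 days ago vs limit 120 → met
Not met: 5, 6, 7, 11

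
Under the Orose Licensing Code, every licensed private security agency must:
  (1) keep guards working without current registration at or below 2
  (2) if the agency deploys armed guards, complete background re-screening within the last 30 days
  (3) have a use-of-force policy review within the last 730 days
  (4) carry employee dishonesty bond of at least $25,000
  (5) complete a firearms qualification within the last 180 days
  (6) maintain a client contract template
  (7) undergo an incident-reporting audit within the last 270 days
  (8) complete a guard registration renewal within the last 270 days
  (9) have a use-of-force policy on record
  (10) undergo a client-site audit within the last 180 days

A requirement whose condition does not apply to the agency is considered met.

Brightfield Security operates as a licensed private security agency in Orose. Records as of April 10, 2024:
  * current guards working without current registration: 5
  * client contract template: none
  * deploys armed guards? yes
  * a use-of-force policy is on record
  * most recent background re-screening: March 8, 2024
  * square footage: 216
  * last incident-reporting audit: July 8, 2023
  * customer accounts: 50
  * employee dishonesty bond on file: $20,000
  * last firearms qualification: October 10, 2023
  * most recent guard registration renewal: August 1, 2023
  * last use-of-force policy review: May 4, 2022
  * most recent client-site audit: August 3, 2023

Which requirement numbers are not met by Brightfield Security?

1. guards working without current registration 5 > 2 → not met
2. condition 'deploys armed guards' holds; background re-screening 33 days ago vs limit 30 → not met
3. use-of-force policy review 707 days ago vs limit 730 → met
4. employee dishonesty bond $20,000 < $25,000 → not met
5. firearms qualification 183 days ago vs limit 180 → not met
6. client contract template absent → not met
7. incident-reporting audit 277 days ago vs limit 270 → not met
8. guard registration renewal 253 days ago vs limit 270 → met
9. use-of-force policy present → met
10. client-site audit 251 days ago vs limit 180 → not met
Not met: 1, 2, 4, 5, 6, 7, 10

1, 2, 4, 5, 6, 7, 10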